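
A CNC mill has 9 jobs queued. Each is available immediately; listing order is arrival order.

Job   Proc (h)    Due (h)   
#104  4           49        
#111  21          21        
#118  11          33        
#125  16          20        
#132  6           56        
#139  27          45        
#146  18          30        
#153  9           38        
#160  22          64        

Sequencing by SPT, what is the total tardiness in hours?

256

SPT (increasing processing time): #104 #132 #153 #118 #125 #146 #111 #160 #139.
#104: 0→4, due 49, tardiness 0
#132: 4→10, due 56, tardiness 0
#153: 10→19, due 38, tardiness 0
#118: 19→30, due 33, tardiness 0
#125: 30→46, due 20, tardiness 26
#146: 46→64, due 30, tardiness 34
#111: 64→85, due 21, tardiness 64
#160: 85→107, due 64, tardiness 43
#139: 107→134, due 45, tardiness 89
Sum = 0+0+0+0+26+34+64+43+89 = 256.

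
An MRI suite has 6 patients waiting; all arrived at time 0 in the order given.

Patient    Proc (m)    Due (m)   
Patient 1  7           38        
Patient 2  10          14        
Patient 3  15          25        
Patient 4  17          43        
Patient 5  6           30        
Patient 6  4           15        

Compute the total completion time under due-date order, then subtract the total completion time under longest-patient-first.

EDD (increasing due date): Patient 2 Patient 6 Patient 3 Patient 5 Patient 1 Patient 4.
Patient 2: 0→10
Patient 6: 10→14
Patient 3: 14→29
Patient 5: 29→35
Patient 1: 35→42
Patient 4: 42→59
Sum = 10+14+29+35+42+59 = 189.
LPT (decreasing processing time): Patient 4 Patient 3 Patient 2 Patient 1 Patient 5 Patient 6.
Patient 4: 0→17
Patient 3: 17→32
Patient 2: 32→42
Patient 1: 42→49
Patient 5: 49→55
Patient 6: 55→59
Sum = 17+32+42+49+55+59 = 254.
Difference = 189 − 254 = -65.

-65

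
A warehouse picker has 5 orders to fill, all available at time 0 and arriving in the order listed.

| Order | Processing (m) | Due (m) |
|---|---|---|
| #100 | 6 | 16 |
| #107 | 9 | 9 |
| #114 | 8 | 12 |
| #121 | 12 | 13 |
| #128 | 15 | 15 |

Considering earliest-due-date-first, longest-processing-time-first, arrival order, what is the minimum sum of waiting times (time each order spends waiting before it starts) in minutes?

EDD (increasing due date): #107 #114 #121 #128 #100.
#107: waits 0, runs 0→9
#114: waits 9, runs 9→17
#121: waits 17, runs 17→29
#128: waits 29, runs 29→44
#100: waits 44, runs 44→50
Sum = 0+9+17+29+44 = 99.
LPT (decreasing processing time): #128 #121 #107 #114 #100.
#128: waits 0, runs 0→15
#121: waits 15, runs 15→27
#107: waits 27, runs 27→36
#114: waits 36, runs 36→44
#100: waits 44, runs 44→50
Sum = 0+15+27+36+44 = 122.
FIFO (arrival order): #100 #107 #114 #121 #128.
#100: waits 0, runs 0→6
#107: waits 6, runs 6→15
#114: waits 15, runs 15→23
#121: waits 23, runs 23→35
#128: waits 35, runs 35→50
Sum = 0+6+15+23+35 = 79.
EDD 99, LPT 122, FIFO 79 → minimum 79.

79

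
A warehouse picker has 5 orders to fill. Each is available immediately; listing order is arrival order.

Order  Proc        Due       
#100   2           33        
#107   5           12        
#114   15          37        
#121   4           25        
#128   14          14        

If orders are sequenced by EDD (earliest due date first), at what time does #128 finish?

19

EDD (increasing due date): #107 #128 #121 #100 #114.
#107: 0→5
#128: 5→19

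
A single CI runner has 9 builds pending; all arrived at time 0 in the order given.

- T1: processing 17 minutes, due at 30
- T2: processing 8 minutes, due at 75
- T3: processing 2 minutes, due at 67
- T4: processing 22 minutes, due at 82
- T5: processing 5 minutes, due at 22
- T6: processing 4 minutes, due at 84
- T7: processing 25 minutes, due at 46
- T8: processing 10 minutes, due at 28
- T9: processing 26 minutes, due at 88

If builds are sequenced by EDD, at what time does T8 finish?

EDD (increasing due date): T5 T8 T1 T7 T3 T2 T4 T6 T9.
T5: 0→5
T8: 5→15

15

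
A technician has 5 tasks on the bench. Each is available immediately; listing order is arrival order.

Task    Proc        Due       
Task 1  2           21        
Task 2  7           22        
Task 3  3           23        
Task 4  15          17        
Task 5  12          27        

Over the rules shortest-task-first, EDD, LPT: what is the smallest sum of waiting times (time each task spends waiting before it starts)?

SPT (increasing processing time): Task 1 Task 3 Task 2 Task 5 Task 4.
Task 1: waits 0, runs 0→2
Task 3: waits 2, runs 2→5
Task 2: waits 5, runs 5→12
Task 5: waits 12, runs 12→24
Task 4: waits 24, runs 24→39
Sum = 0+2+5+12+24 = 43.
EDD (increasing due date): Task 4 Task 1 Task 2 Task 3 Task 5.
Task 4: waits 0, runs 0→15
Task 1: waits 15, runs 15→17
Task 2: waits 17, runs 17→24
Task 3: waits 24, runs 24→27
Task 5: waits 27, runs 27→39
Sum = 0+15+17+24+27 = 83.
LPT (decreasing processing time): Task 4 Task 5 Task 2 Task 3 Task 1.
Task 4: waits 0, runs 0→15
Task 5: waits 15, runs 15→27
Task 2: waits 27, runs 27→34
Task 3: waits 34, runs 34→37
Task 1: waits 37, runs 37→39
Sum = 0+15+27+34+37 = 113.
SPT 43, EDD 83, LPT 113 → minimum 43.

43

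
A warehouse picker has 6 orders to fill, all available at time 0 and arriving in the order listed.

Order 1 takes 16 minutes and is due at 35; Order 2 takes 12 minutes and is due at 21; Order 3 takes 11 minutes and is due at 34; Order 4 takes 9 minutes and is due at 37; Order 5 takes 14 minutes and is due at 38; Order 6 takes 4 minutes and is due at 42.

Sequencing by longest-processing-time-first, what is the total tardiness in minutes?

LPT (decreasing processing time): Order 1 Order 5 Order 2 Order 3 Order 4 Order 6.
Order 1: 0→16, due 35, tardiness 0
Order 5: 16→30, due 38, tardiness 0
Order 2: 30→42, due 21, tardiness 21
Order 3: 42→53, due 34, tardiness 19
Order 4: 53→62, due 37, tardiness 25
Order 6: 62→66, due 42, tardiness 24
Sum = 0+0+21+19+25+24 = 89.

89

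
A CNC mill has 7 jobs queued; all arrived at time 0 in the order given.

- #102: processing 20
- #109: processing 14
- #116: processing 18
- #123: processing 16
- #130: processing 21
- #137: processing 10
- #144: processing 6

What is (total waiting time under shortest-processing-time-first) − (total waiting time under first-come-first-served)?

-116

SPT (increasing processing time): #144 #137 #109 #123 #116 #102 #130.
#144: waits 0, runs 0→6
#137: waits 6, runs 6→16
#109: waits 16, runs 16→30
#123: waits 30, runs 30→46
#116: waits 46, runs 46→64
#102: waits 64, runs 64→84
#130: waits 84, runs 84→105
Sum = 0+6+16+30+46+64+84 = 246.
FIFO (arrival order): #102 #109 #116 #123 #130 #137 #144.
#102: waits 0, runs 0→20
#109: waits 20, runs 20→34
#116: waits 34, runs 34→52
#123: waits 52, runs 52→68
#130: waits 68, runs 68→89
#137: waits 89, runs 89→99
#144: waits 99, runs 99→105
Sum = 0+20+34+52+68+89+99 = 362.
Difference = 246 − 362 = -116.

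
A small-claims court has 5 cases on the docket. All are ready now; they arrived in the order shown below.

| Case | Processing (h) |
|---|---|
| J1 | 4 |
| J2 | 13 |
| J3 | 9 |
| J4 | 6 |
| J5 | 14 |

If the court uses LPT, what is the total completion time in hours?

LPT (decreasing processing time): J5 J2 J3 J4 J1.
J5: 0→14
J2: 14→27
J3: 27→36
J4: 36→42
J1: 42→46
Sum = 14+27+36+42+46 = 165.

165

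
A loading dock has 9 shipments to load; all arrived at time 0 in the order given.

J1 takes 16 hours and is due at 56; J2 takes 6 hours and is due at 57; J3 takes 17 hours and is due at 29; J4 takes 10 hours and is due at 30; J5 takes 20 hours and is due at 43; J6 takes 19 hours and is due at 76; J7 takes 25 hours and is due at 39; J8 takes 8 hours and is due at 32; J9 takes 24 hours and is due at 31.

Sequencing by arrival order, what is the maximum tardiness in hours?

114

FIFO (arrival order): J1 J2 J3 J4 J5 J6 J7 J8 J9.
J1: 0→16, due 56, tardiness 0
J2: 16→22, due 57, tardiness 0
J3: 22→39, due 29, tardiness 10
J4: 39→49, due 30, tardiness 19
J5: 49→69, due 43, tardiness 26
J6: 69→88, due 76, tardiness 12
J7: 88→113, due 39, tardiness 74
J8: 113→121, due 32, tardiness 89
J9: 121→145, due 31, tardiness 114
Maximum = 114.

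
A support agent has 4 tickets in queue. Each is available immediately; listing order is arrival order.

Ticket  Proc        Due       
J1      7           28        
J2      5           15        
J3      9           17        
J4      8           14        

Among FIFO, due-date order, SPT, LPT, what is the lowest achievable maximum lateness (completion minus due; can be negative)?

5

FIFO (arrival order): J1 J2 J3 J4.
J1: 0→7, due 28, lateness -21
J2: 7→12, due 15, lateness -3
J3: 12→21, due 17, lateness 4
J4: 21→29, due 14, lateness 15
Maximum = 15.
EDD (increasing due date): J4 J2 J3 J1.
J4: 0→8, due 14, lateness -6
J2: 8→13, due 15, lateness -2
J3: 13→22, due 17, lateness 5
J1: 22→29, due 28, lateness 1
Maximum = 5.
SPT (increasing processing time): J2 J1 J4 J3.
J2: 0→5, due 15, lateness -10
J1: 5→12, due 28, lateness -16
J4: 12→20, due 14, lateness 6
J3: 20→29, due 17, lateness 12
Maximum = 12.
LPT (decreasing processing time): J3 J4 J1 J2.
J3: 0→9, due 17, lateness -8
J4: 9→17, due 14, lateness 3
J1: 17→24, due 28, lateness -4
J2: 24→29, due 15, lateness 14
Maximum = 14.
FIFO 15, EDD 5, SPT 12, LPT 14 → minimum 5.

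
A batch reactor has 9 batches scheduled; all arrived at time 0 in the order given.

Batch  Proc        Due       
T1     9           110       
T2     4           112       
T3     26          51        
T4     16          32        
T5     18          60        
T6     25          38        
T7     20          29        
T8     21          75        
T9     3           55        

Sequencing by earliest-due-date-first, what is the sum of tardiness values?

EDD (increasing due date): T7 T4 T6 T3 T9 T5 T8 T1 T2.
T7: 0→20, due 29, tardiness 0
T4: 20→36, due 32, tardiness 4
T6: 36→61, due 38, tardiness 23
T3: 61→87, due 51, tardiness 36
T9: 87→90, due 55, tardiness 35
T5: 90→108, due 60, tardiness 48
T8: 108→129, due 75, tardiness 54
T1: 129→138, due 110, tardiness 28
T2: 138→142, due 112, tardiness 30
Sum = 0+4+23+36+35+48+54+28+30 = 258.

258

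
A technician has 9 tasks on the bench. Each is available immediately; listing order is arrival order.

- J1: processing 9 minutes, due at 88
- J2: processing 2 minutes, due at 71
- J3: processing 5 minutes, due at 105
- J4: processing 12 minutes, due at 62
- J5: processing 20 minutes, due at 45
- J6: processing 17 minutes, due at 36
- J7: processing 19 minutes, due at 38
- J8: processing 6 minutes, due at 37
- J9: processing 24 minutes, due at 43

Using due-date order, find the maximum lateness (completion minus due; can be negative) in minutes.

EDD (increasing due date): J6 J8 J7 J9 J5 J4 J2 J1 J3.
J6: 0→17, due 36, lateness -19
J8: 17→23, due 37, lateness -14
J7: 23→42, due 38, lateness 4
J9: 42→66, due 43, lateness 23
J5: 66→86, due 45, lateness 41
J4: 86→98, due 62, lateness 36
J2: 98→100, due 71, lateness 29
J1: 100→109, due 88, lateness 21
J3: 109→114, due 105, lateness 9
Maximum = 41.

41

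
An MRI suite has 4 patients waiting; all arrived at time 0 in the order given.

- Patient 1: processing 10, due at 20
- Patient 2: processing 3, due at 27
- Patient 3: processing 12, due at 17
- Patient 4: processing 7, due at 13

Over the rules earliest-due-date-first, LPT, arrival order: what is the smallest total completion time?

EDD (increasing due date): Patient 4 Patient 3 Patient 1 Patient 2.
Patient 4: 0→7
Patient 3: 7→19
Patient 1: 19→29
Patient 2: 29→32
Sum = 7+19+29+32 = 87.
LPT (decreasing processing time): Patient 3 Patient 1 Patient 4 Patient 2.
Patient 3: 0→12
Patient 1: 12→22
Patient 4: 22→29
Patient 2: 29→32
Sum = 12+22+29+32 = 95.
FIFO (arrival order): Patient 1 Patient 2 Patient 3 Patient 4.
Patient 1: 0→10
Patient 2: 10→13
Patient 3: 13→25
Patient 4: 25→32
Sum = 10+13+25+32 = 80.
EDD 87, LPT 95, FIFO 80 → minimum 80.

80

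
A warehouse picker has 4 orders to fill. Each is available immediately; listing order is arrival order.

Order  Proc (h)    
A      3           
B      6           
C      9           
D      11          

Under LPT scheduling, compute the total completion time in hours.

LPT (decreasing processing time): D C B A.
D: 0→11
C: 11→20
B: 20→26
A: 26→29
Sum = 11+20+26+29 = 86.

86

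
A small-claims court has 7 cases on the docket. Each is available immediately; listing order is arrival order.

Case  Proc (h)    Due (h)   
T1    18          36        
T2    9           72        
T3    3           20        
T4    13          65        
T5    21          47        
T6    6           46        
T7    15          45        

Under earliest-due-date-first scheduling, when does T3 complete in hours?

EDD (increasing due date): T3 T1 T7 T6 T5 T4 T2.
T3: 0→3

3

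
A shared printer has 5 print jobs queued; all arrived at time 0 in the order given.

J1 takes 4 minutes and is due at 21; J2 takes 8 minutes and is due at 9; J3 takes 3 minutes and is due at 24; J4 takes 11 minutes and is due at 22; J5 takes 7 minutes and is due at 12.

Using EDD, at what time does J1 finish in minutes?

19

EDD (increasing due date): J2 J5 J1 J4 J3.
J2: 0→8
J5: 8→15
J1: 15→19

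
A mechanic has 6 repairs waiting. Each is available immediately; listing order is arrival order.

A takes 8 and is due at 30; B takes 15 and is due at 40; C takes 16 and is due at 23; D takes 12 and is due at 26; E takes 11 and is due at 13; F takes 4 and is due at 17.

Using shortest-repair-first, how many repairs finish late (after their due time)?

SPT (increasing processing time): F A E D B C.
F: 0→4, due 17, tardiness 0
A: 4→12, due 30, tardiness 0
E: 12→23, due 13, tardiness 10
D: 23→35, due 26, tardiness 9
B: 35→50, due 40, tardiness 10
C: 50→66, due 23, tardiness 43
Late repairs: 4.

4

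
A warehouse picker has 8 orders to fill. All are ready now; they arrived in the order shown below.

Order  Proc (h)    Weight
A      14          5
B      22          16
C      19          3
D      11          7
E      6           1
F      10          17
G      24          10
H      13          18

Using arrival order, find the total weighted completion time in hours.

5941

FIFO (arrival order): A B C D E F G H.
A: finishes 14, weight 5, w·C = 70
B: finishes 36, weight 16, w·C = 576
C: finishes 55, weight 3, w·C = 165
D: finishes 66, weight 7, w·C = 462
E: finishes 72, weight 1, w·C = 72
F: finishes 82, weight 17, w·C = 1394
G: finishes 106, weight 10, w·C = 1060
H: finishes 119, weight 18, w·C = 2142
Sum = 70+576+165+462+72+1394+1060+2142 = 5941.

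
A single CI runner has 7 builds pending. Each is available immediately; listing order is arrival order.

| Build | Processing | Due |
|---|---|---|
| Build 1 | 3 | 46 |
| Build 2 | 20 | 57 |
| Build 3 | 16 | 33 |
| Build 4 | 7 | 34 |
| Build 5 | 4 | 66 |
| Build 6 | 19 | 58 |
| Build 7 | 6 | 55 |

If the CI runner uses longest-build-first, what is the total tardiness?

LPT (decreasing processing time): Build 2 Build 6 Build 3 Build 4 Build 7 Build 5 Build 1.
Build 2: 0→20, due 57, tardiness 0
Build 6: 20→39, due 58, tardiness 0
Build 3: 39→55, due 33, tardiness 22
Build 4: 55→62, due 34, tardiness 28
Build 7: 62→68, due 55, tardiness 13
Build 5: 68→72, due 66, tardiness 6
Build 1: 72→75, due 46, tardiness 29
Sum = 0+0+22+28+13+6+29 = 98.

98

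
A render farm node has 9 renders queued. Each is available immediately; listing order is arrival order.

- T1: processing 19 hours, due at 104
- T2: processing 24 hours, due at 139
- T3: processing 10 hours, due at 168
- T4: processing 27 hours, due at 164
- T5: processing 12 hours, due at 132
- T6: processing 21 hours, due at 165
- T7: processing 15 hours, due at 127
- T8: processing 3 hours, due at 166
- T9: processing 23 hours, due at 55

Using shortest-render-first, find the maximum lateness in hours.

SPT (increasing processing time): T8 T3 T5 T7 T1 T6 T9 T2 T4.
T8: 0→3, due 166, lateness -163
T3: 3→13, due 168, lateness -155
T5: 13→25, due 132, lateness -107
T7: 25→40, due 127, lateness -87
T1: 40→59, due 104, lateness -45
T6: 59→80, due 165, lateness -85
T9: 80→103, due 55, lateness 48
T2: 103→127, due 139, lateness -12
T4: 127→154, due 164, lateness -10
Maximum = 48.

48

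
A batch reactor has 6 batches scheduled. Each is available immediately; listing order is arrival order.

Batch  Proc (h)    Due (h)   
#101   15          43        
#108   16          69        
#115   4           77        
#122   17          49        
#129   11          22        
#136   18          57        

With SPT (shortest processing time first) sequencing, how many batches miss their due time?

2

SPT (increasing processing time): #115 #129 #101 #108 #122 #136.
#115: 0→4, due 77, tardiness 0
#129: 4→15, due 22, tardiness 0
#101: 15→30, due 43, tardiness 0
#108: 30→46, due 69, tardiness 0
#122: 46→63, due 49, tardiness 14
#136: 63→81, due 57, tardiness 24
Late batches: 2.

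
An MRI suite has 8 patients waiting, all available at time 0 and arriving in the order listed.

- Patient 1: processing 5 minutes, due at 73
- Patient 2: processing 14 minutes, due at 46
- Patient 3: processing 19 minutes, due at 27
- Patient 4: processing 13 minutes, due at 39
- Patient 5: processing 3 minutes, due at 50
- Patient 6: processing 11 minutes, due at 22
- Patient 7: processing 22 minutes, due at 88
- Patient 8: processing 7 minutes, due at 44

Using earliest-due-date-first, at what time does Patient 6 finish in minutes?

EDD (increasing due date): Patient 6 Patient 3 Patient 4 Patient 8 Patient 2 Patient 5 Patient 1 Patient 7.
Patient 6: 0→11

11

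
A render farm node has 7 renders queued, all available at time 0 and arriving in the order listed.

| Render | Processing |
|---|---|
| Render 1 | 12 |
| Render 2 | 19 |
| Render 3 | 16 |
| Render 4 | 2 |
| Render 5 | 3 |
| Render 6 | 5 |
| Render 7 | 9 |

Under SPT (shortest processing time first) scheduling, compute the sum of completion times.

SPT (increasing processing time): Render 4 Render 5 Render 6 Render 7 Render 1 Render 3 Render 2.
Render 4: 0→2
Render 5: 2→5
Render 6: 5→10
Render 7: 10→19
Render 1: 19→31
Render 3: 31→47
Render 2: 47→66
Sum = 2+5+10+19+31+47+66 = 180.

180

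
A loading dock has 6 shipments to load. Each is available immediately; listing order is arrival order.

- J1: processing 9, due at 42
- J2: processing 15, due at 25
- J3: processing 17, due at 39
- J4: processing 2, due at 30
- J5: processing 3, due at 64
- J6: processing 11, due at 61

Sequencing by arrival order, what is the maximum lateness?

13

FIFO (arrival order): J1 J2 J3 J4 J5 J6.
J1: 0→9, due 42, lateness -33
J2: 9→24, due 25, lateness -1
J3: 24→41, due 39, lateness 2
J4: 41→43, due 30, lateness 13
J5: 43→46, due 64, lateness -18
J6: 46→57, due 61, lateness -4
Maximum = 13.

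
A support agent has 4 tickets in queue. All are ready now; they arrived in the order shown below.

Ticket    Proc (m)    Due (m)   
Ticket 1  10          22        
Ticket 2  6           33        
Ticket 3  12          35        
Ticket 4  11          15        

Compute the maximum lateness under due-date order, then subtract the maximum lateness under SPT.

EDD (increasing due date): Ticket 4 Ticket 1 Ticket 2 Ticket 3.
Ticket 4: 0→11, due 15, lateness -4
Ticket 1: 11→21, due 22, lateness -1
Ticket 2: 21→27, due 33, lateness -6
Ticket 3: 27→39, due 35, lateness 4
Maximum = 4.
SPT (increasing processing time): Ticket 2 Ticket 1 Ticket 4 Ticket 3.
Ticket 2: 0→6, due 33, lateness -27
Ticket 1: 6→16, due 22, lateness -6
Ticket 4: 16→27, due 15, lateness 12
Ticket 3: 27→39, due 35, lateness 4
Maximum = 12.
Difference = 4 − 12 = -8.

-8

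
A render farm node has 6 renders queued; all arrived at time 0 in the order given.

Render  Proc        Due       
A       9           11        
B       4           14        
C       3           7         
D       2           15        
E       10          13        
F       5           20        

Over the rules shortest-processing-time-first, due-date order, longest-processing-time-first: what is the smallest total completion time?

SPT (increasing processing time): D C B F A E.
D: 0→2
C: 2→5
B: 5→9
F: 9→14
A: 14→23
E: 23→33
Sum = 2+5+9+14+23+33 = 86.
EDD (increasing due date): C A E B D F.
C: 0→3
A: 3→12
E: 12→22
B: 22→26
D: 26→28
F: 28→33
Sum = 3+12+22+26+28+33 = 124.
LPT (decreasing processing time): E A F B C D.
E: 0→10
A: 10→19
F: 19→24
B: 24→28
C: 28→31
D: 31→33
Sum = 10+19+24+28+31+33 = 145.
SPT 86, EDD 124, LPT 145 → minimum 86.

86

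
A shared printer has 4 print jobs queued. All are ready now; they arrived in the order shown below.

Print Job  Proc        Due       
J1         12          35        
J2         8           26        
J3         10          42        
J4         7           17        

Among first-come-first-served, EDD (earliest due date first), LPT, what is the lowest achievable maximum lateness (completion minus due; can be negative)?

-5

FIFO (arrival order): J1 J2 J3 J4.
J1: 0→12, due 35, lateness -23
J2: 12→20, due 26, lateness -6
J3: 20→30, due 42, lateness -12
J4: 30→37, due 17, lateness 20
Maximum = 20.
EDD (increasing due date): J4 J2 J1 J3.
J4: 0→7, due 17, lateness -10
J2: 7→15, due 26, lateness -11
J1: 15→27, due 35, lateness -8
J3: 27→37, due 42, lateness -5
Maximum = -5.
LPT (decreasing processing time): J1 J3 J2 J4.
J1: 0→12, due 35, lateness -23
J3: 12→22, due 42, lateness -20
J2: 22→30, due 26, lateness 4
J4: 30→37, due 17, lateness 20
Maximum = 20.
FIFO 20, EDD -5, LPT 20 → minimum -5.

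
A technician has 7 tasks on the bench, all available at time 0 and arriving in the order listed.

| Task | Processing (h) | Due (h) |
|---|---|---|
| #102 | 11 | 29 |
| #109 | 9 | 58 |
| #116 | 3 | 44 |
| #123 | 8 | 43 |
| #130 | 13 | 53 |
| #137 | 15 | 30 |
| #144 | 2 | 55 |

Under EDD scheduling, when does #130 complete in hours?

EDD (increasing due date): #102 #137 #123 #116 #130 #144 #109.
#102: 0→11
#137: 11→26
#123: 26→34
#116: 34→37
#130: 37→50

50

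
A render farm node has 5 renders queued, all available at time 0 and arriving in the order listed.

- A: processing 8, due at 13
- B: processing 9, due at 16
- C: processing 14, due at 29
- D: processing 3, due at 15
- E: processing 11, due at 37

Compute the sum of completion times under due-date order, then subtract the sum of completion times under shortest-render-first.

EDD (increasing due date): A D B C E.
A: 0→8
D: 8→11
B: 11→20
C: 20→34
E: 34→45
Sum = 8+11+20+34+45 = 118.
SPT (increasing processing time): D A B E C.
D: 0→3
A: 3→11
B: 11→20
E: 20→31
C: 31→45
Sum = 3+11+20+31+45 = 110.
Difference = 118 − 110 = 8.

8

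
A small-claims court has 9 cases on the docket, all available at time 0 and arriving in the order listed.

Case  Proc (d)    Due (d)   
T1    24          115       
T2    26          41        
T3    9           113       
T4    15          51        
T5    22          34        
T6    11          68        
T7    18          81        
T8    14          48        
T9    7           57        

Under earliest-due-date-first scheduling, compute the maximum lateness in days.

32

EDD (increasing due date): T5 T2 T8 T4 T9 T6 T7 T3 T1.
T5: 0→22, due 34, lateness -12
T2: 22→48, due 41, lateness 7
T8: 48→62, due 48, lateness 14
T4: 62→77, due 51, lateness 26
T9: 77→84, due 57, lateness 27
T6: 84→95, due 68, lateness 27
T7: 95→113, due 81, lateness 32
T3: 113→122, due 113, lateness 9
T1: 122→146, due 115, lateness 31
Maximum = 32.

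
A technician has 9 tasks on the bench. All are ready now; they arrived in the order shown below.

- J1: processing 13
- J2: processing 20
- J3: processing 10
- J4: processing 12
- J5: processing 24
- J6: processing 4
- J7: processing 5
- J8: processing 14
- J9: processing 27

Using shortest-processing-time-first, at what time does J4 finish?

31

SPT (increasing processing time): J6 J7 J3 J4 J1 J8 J2 J5 J9.
J6: 0→4
J7: 4→9
J3: 9→19
J4: 19→31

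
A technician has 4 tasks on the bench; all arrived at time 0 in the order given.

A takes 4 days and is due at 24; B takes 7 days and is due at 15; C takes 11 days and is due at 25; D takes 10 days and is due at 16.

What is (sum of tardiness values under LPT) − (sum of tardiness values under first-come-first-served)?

10

LPT (decreasing processing time): C D B A.
C: 0→11, due 25, tardiness 0
D: 11→21, due 16, tardiness 5
B: 21→28, due 15, tardiness 13
A: 28→32, due 24, tardiness 8
Sum = 0+5+13+8 = 26.
FIFO (arrival order): A B C D.
A: 0→4, due 24, tardiness 0
B: 4→11, due 15, tardiness 0
C: 11→22, due 25, tardiness 0
D: 22→32, due 16, tardiness 16
Sum = 0+0+0+16 = 16.
Difference = 26 − 16 = 10.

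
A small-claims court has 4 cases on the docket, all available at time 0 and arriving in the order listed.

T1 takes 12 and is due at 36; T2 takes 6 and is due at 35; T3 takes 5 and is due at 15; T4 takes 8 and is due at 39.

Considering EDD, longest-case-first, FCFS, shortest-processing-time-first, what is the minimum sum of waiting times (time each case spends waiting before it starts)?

EDD (increasing due date): T3 T2 T1 T4.
T3: waits 0, runs 0→5
T2: waits 5, runs 5→11
T1: waits 11, runs 11→23
T4: waits 23, runs 23→31
Sum = 0+5+11+23 = 39.
LPT (decreasing processing time): T1 T4 T2 T3.
T1: waits 0, runs 0→12
T4: waits 12, runs 12→20
T2: waits 20, runs 20→26
T3: waits 26, runs 26→31
Sum = 0+12+20+26 = 58.
FIFO (arrival order): T1 T2 T3 T4.
T1: waits 0, runs 0→12
T2: waits 12, runs 12→18
T3: waits 18, runs 18→23
T4: waits 23, runs 23→31
Sum = 0+12+18+23 = 53.
SPT (increasing processing time): T3 T2 T4 T1.
T3: waits 0, runs 0→5
T2: waits 5, runs 5→11
T4: waits 11, runs 11→19
T1: waits 19, runs 19→31
Sum = 0+5+11+19 = 35.
EDD 39, LPT 58, FIFO 53, SPT 35 → minimum 35.

35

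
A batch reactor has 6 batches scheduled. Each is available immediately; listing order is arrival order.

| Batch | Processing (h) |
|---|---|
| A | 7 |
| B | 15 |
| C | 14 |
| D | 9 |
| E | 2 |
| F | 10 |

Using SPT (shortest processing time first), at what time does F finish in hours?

28

SPT (increasing processing time): E A D F C B.
E: 0→2
A: 2→9
D: 9→18
F: 18→28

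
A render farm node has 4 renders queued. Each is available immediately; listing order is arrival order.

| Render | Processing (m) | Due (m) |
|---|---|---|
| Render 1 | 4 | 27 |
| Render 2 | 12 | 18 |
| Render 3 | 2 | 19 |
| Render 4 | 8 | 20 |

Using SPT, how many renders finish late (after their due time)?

SPT (increasing processing time): Render 3 Render 1 Render 4 Render 2.
Render 3: 0→2, due 19, tardiness 0
Render 1: 2→6, due 27, tardiness 0
Render 4: 6→14, due 20, tardiness 0
Render 2: 14→26, due 18, tardiness 8
Late renders: 1.

1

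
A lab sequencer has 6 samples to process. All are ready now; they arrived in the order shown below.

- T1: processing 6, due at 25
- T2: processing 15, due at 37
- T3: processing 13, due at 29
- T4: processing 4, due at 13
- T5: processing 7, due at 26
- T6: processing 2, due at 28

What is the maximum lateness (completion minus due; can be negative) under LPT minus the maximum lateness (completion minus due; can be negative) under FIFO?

7

LPT (decreasing processing time): T2 T3 T5 T1 T4 T6.
T2: 0→15, due 37, lateness -22
T3: 15→28, due 29, lateness -1
T5: 28→35, due 26, lateness 9
T1: 35→41, due 25, lateness 16
T4: 41→45, due 13, lateness 32
T6: 45→47, due 28, lateness 19
Maximum = 32.
FIFO (arrival order): T1 T2 T3 T4 T5 T6.
T1: 0→6, due 25, lateness -19
T2: 6→21, due 37, lateness -16
T3: 21→34, due 29, lateness 5
T4: 34→38, due 13, lateness 25
T5: 38→45, due 26, lateness 19
T6: 45→47, due 28, lateness 19
Maximum = 25.
Difference = 32 − 25 = 7.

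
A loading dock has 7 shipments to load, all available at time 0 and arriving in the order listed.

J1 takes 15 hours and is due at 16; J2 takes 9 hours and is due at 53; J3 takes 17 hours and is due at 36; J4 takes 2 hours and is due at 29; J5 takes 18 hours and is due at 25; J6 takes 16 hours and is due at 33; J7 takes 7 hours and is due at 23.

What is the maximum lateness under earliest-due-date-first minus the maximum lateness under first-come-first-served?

-22

EDD (increasing due date): J1 J7 J5 J4 J6 J3 J2.
J1: 0→15, due 16, lateness -1
J7: 15→22, due 23, lateness -1
J5: 22→40, due 25, lateness 15
J4: 40→42, due 29, lateness 13
J6: 42→58, due 33, lateness 25
J3: 58→75, due 36, lateness 39
J2: 75→84, due 53, lateness 31
Maximum = 39.
FIFO (arrival order): J1 J2 J3 J4 J5 J6 J7.
J1: 0→15, due 16, lateness -1
J2: 15→24, due 53, lateness -29
J3: 24→41, due 36, lateness 5
J4: 41→43, due 29, lateness 14
J5: 43→61, due 25, lateness 36
J6: 61→77, due 33, lateness 44
J7: 77→84, due 23, lateness 61
Maximum = 61.
Difference = 39 − 61 = -22.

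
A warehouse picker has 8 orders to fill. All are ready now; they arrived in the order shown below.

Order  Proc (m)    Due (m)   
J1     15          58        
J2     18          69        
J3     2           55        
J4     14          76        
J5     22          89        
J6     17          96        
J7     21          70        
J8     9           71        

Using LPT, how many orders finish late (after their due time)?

LPT (decreasing processing time): J5 J7 J2 J6 J1 J4 J8 J3.
J5: 0→22, due 89, tardiness 0
J7: 22→43, due 70, tardiness 0
J2: 43→61, due 69, tardiness 0
J6: 61→78, due 96, tardiness 0
J1: 78→93, due 58, tardiness 35
J4: 93→107, due 76, tardiness 31
J8: 107→116, due 71, tardiness 45
J3: 116→118, due 55, tardiness 63
Late orders: 4.

4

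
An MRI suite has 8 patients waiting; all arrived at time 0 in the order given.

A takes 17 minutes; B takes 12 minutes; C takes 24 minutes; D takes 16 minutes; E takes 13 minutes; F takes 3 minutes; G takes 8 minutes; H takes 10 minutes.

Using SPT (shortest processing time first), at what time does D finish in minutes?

SPT (increasing processing time): F G H B E D A C.
F: 0→3
G: 3→11
H: 11→21
B: 21→33
E: 33→46
D: 46→62

62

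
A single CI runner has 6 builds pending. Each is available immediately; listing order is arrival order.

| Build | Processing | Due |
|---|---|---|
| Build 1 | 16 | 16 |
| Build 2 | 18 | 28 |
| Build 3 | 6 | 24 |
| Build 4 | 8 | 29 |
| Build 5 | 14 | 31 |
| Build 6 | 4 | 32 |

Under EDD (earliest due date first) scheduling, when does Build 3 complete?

22

EDD (increasing due date): Build 1 Build 3 Build 2 Build 4 Build 5 Build 6.
Build 1: 0→16
Build 3: 16→22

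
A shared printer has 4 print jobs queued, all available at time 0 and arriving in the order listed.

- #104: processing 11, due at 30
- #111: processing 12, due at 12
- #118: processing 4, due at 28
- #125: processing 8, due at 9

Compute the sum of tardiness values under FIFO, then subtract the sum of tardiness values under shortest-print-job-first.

FIFO (arrival order): #104 #111 #118 #125.
#104: 0→11, due 30, tardiness 0
#111: 11→23, due 12, tardiness 11
#118: 23→27, due 28, tardiness 0
#125: 27→35, due 9, tardiness 26
Sum = 0+11+0+26 = 37.
SPT (increasing processing time): #118 #125 #104 #111.
#118: 0→4, due 28, tardiness 0
#125: 4→12, due 9, tardiness 3
#104: 12→23, due 30, tardiness 0
#111: 23→35, due 12, tardiness 23
Sum = 0+3+0+23 = 26.
Difference = 37 − 26 = 11.

11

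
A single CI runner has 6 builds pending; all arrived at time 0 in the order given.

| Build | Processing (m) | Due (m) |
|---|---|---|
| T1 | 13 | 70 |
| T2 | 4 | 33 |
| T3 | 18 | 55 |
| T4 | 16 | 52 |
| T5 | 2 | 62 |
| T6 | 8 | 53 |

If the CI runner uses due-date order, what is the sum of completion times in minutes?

EDD (increasing due date): T2 T4 T6 T3 T5 T1.
T2: 0→4
T4: 4→20
T6: 20→28
T3: 28→46
T5: 46→48
T1: 48→61
Sum = 4+20+28+46+48+61 = 207.

207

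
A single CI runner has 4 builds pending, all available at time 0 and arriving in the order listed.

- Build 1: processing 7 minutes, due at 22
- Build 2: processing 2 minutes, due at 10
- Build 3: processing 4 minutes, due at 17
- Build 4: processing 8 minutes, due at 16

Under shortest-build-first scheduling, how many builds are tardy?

SPT (increasing processing time): Build 2 Build 3 Build 1 Build 4.
Build 2: 0→2, due 10, tardiness 0
Build 3: 2→6, due 17, tardiness 0
Build 1: 6→13, due 22, tardiness 0
Build 4: 13→21, due 16, tardiness 5
Late builds: 1.

1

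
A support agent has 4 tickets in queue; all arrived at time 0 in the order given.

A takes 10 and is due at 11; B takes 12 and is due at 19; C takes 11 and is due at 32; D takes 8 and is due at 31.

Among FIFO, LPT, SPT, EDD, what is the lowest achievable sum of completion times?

FIFO (arrival order): A B C D.
A: 0→10
B: 10→22
C: 22→33
D: 33→41
Sum = 10+22+33+41 = 106.
LPT (decreasing processing time): B C A D.
B: 0→12
C: 12→23
A: 23→33
D: 33→41
Sum = 12+23+33+41 = 109.
SPT (increasing processing time): D A C B.
D: 0→8
A: 8→18
C: 18→29
B: 29→41
Sum = 8+18+29+41 = 96.
EDD (increasing due date): A B D C.
A: 0→10
B: 10→22
D: 22→30
C: 30→41
Sum = 10+22+30+41 = 103.
FIFO 106, LPT 109, SPT 96, EDD 103 → minimum 96.

96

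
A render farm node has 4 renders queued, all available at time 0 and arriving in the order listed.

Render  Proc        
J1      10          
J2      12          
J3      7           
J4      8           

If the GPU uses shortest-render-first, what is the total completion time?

84

SPT (increasing processing time): J3 J4 J1 J2.
J3: 0→7
J4: 7→15
J1: 15→25
J2: 25→37
Sum = 7+15+25+37 = 84.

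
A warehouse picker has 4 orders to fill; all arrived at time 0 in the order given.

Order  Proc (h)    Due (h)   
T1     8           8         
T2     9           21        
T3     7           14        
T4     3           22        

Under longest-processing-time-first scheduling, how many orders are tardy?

LPT (decreasing processing time): T2 T1 T3 T4.
T2: 0→9, due 21, tardiness 0
T1: 9→17, due 8, tardiness 9
T3: 17→24, due 14, tardiness 10
T4: 24→27, due 22, tardiness 5
Late orders: 3.

3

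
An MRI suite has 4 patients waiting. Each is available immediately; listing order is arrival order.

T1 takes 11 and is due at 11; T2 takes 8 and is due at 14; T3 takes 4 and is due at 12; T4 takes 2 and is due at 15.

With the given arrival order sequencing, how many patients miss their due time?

FIFO (arrival order): T1 T2 T3 T4.
T1: 0→11, due 11, tardiness 0
T2: 11→19, due 14, tardiness 5
T3: 19→23, due 12, tardiness 11
T4: 23→25, due 15, tardiness 10
Late patients: 3.

3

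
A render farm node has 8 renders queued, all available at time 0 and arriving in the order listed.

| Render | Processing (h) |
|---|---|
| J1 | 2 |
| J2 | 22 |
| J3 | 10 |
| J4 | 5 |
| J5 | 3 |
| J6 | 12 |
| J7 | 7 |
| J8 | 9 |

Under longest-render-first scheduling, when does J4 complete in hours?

LPT (decreasing processing time): J2 J6 J3 J8 J7 J4 J5 J1.
J2: 0→22
J6: 22→34
J3: 34→44
J8: 44→53
J7: 53→60
J4: 60→65

65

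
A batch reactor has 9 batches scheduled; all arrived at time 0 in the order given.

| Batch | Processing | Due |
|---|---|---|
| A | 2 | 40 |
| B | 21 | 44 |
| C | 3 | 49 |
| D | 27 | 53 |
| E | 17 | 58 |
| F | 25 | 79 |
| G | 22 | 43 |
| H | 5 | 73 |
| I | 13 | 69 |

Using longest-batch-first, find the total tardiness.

LPT (decreasing processing time): D F G B E I H C A.
D: 0→27, due 53, tardiness 0
F: 27→52, due 79, tardiness 0
G: 52→74, due 43, tardiness 31
B: 74→95, due 44, tardiness 51
E: 95→112, due 58, tardiness 54
I: 112→125, due 69, tardiness 56
H: 125→130, due 73, tardiness 57
C: 130→133, due 49, tardiness 84
A: 133→135, due 40, tardiness 95
Sum = 0+0+31+51+54+56+57+84+95 = 428.

428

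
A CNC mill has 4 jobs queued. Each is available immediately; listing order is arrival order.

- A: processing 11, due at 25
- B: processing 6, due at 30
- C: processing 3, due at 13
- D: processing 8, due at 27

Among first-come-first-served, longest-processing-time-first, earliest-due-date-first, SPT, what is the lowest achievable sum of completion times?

FIFO (arrival order): A B C D.
A: 0→11
B: 11→17
C: 17→20
D: 20→28
Sum = 11+17+20+28 = 76.
LPT (decreasing processing time): A D B C.
A: 0→11
D: 11→19
B: 19→25
C: 25→28
Sum = 11+19+25+28 = 83.
EDD (increasing due date): C A D B.
C: 0→3
A: 3→14
D: 14→22
B: 22→28
Sum = 3+14+22+28 = 67.
SPT (increasing processing time): C B D A.
C: 0→3
B: 3→9
D: 9→17
A: 17→28
Sum = 3+9+17+28 = 57.
FIFO 76, LPT 83, EDD 67, SPT 57 → minimum 57.

57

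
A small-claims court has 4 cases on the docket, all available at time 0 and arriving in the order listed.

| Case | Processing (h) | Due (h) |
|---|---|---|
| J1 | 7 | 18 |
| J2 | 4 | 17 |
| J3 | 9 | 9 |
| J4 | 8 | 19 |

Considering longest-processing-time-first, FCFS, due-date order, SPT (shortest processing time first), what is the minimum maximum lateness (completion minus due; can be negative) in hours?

9

LPT (decreasing processing time): J3 J4 J1 J2.
J3: 0→9, due 9, lateness 0
J4: 9→17, due 19, lateness -2
J1: 17→24, due 18, lateness 6
J2: 24→28, due 17, lateness 11
Maximum = 11.
FIFO (arrival order): J1 J2 J3 J4.
J1: 0→7, due 18, lateness -11
J2: 7→11, due 17, lateness -6
J3: 11→20, due 9, lateness 11
J4: 20→28, due 19, lateness 9
Maximum = 11.
EDD (increasing due date): J3 J2 J1 J4.
J3: 0→9, due 9, lateness 0
J2: 9→13, due 17, lateness -4
J1: 13→20, due 18, lateness 2
J4: 20→28, due 19, lateness 9
Maximum = 9.
SPT (increasing processing time): J2 J1 J4 J3.
J2: 0→4, due 17, lateness -13
J1: 4→11, due 18, lateness -7
J4: 11→19, due 19, lateness 0
J3: 19→28, due 9, lateness 19
Maximum = 19.
LPT 11, FIFO 11, EDD 9, SPT 19 → minimum 9.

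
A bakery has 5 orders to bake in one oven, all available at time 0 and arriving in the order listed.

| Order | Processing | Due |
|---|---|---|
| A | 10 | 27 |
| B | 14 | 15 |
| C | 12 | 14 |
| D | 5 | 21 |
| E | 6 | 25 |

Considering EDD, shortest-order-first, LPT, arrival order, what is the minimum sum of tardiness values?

51

EDD (increasing due date): C B D E A.
C: 0→12, due 14, tardiness 0
B: 12→26, due 15, tardiness 11
D: 26→31, due 21, tardiness 10
E: 31→37, due 25, tardiness 12
A: 37→47, due 27, tardiness 20
Sum = 0+11+10+12+20 = 53.
SPT (increasing processing time): D E A C B.
D: 0→5, due 21, tardiness 0
E: 5→11, due 25, tardiness 0
A: 11→21, due 27, tardiness 0
C: 21→33, due 14, tardiness 19
B: 33→47, due 15, tardiness 32
Sum = 0+0+0+19+32 = 51.
LPT (decreasing processing time): B C A E D.
B: 0→14, due 15, tardiness 0
C: 14→26, due 14, tardiness 12
A: 26→36, due 27, tardiness 9
E: 36→42, due 25, tardiness 17
D: 42→47, due 21, tardiness 26
Sum = 0+12+9+17+26 = 64.
FIFO (arrival order): A B C D E.
A: 0→10, due 27, tardiness 0
B: 10→24, due 15, tardiness 9
C: 24→36, due 14, tardiness 22
D: 36→41, due 21, tardiness 20
E: 41→47, due 25, tardiness 22
Sum = 0+9+22+20+22 = 73.
EDD 53, SPT 51, LPT 64, FIFO 73 → minimum 51.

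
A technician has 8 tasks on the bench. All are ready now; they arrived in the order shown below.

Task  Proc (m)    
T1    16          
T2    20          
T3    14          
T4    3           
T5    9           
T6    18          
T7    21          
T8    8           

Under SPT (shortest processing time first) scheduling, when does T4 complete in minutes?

3

SPT (increasing processing time): T4 T8 T5 T3 T1 T6 T2 T7.
T4: 0→3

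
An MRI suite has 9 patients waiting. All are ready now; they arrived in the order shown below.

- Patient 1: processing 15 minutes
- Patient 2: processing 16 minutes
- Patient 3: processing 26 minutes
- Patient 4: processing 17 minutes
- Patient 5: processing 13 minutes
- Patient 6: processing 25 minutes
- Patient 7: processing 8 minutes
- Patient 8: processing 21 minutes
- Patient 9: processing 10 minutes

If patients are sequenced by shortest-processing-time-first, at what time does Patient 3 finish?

SPT (increasing processing time): Patient 7 Patient 9 Patient 5 Patient 1 Patient 2 Patient 4 Patient 8 Patient 6 Patient 3.
Patient 7: 0→8
Patient 9: 8→18
Patient 5: 18→31
Patient 1: 31→46
Patient 2: 46→62
Patient 4: 62→79
Patient 8: 79→100
Patient 6: 100→125
Patient 3: 125→151

151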